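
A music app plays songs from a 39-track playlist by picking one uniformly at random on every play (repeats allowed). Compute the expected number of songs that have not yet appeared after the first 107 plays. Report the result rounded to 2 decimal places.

For each song, P(unseen after 107) = (38/39)^107 = 0.062.
By linearity of expectation, E[unseen] = 39·(38/39)^107 = 2.421.

2.42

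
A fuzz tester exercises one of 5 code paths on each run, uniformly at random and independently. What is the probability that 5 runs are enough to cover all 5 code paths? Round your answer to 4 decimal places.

By inclusion–exclusion over which code paths are missing,
P(all seen) = Σ_{j=0}^{5} (-1)^j C(5,j)((5-j)/5)^5
= 1.00000 - 1.63840 + 0.77760 - 0.10240 + 0.00160 - 0.00000
= 0.03840.

0.0384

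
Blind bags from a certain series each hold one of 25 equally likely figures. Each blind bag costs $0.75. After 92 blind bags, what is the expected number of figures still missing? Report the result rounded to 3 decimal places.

For each figure, P(unseen after 92) = (24/25)^92 = 0.0234.
By linearity of expectation, E[unseen] = 25·(24/25)^92 = 0.5846.

0.585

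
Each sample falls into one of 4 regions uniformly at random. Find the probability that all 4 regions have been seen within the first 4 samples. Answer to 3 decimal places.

0.094

Let A_i be the event that region i is missing after 4 samples. By inclusion–exclusion on the A_i,
P(all seen) = Σ_{j=0}^{4} (-1)^j C(4,j)((4-j)/4)^4
= 1.0000 - 1.2656 + 0.3750 - 0.0156 + 0.0000
= 0.0938.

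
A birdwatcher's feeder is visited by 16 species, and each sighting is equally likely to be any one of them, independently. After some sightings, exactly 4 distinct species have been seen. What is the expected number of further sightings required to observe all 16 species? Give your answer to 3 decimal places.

The wait to go from k to k+1 distinct species is geometric with mean 16/(16-k).
Sum over k = 4,...,15: E = 16/12 + 16/11 + 16/10 + ... + 16/2 + 16/1 = 49.6514.

49.651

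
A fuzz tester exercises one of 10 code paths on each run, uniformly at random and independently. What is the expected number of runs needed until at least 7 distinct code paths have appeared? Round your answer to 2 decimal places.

Going from k to k+1 distinct takes a geometric number of runs with mean 10/(10-k).
Sum over k = 0,...,6: E = 10/10 + 10/9 + 10/8 + ... + 10/5 + 10/4 = 10.956.

10.96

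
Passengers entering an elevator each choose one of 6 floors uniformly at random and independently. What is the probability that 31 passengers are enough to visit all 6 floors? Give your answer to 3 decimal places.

0.979

Let A_i be the event that floor i is missing after 31 passengers. By inclusion–exclusion on the A_i,
P(all seen) = Σ_{j=0}^{6} (-1)^j C(6,j)((6-j)/6)^31
= 1.0000 - 0.0211 + 0.0001 - 0.0000 + 0.0000 - 0.0000 + 0.0000
= 0.9790.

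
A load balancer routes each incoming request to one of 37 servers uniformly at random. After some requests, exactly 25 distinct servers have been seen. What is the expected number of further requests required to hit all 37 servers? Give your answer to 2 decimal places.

114.82

With k distinct servers already seen, the next new one takes an expected 37/(37-k) requests.
Sum over k = 25,...,36: E = 37/12 + 37/11 + 37/10 + ... + 37/2 + 37/1 = 114.819.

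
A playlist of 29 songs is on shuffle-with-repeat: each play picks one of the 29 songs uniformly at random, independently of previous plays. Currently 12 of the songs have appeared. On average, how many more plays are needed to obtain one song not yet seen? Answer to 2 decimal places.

The number of plays until the next new song is geometric with success probability 17/29, so its mean is 29/17.
E = 29/17 = 1.706.

1.71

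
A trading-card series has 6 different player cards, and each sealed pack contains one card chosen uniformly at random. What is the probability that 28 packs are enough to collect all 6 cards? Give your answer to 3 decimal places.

Let A_i be the event that card i is missing after 28 packs. By inclusion–exclusion on the A_i,
P(all seen) = Σ_{j=0}^{6} (-1)^j C(6,j)((6-j)/6)^28
= 1.0000 - 0.0364 + 0.0002 - 0.0000 + 0.0000 - 0.0000 + 0.0000
= 0.9638.

0.964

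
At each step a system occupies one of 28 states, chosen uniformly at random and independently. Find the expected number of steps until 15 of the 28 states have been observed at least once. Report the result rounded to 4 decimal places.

20.9170

With k distinct states already seen, the next new one arrives after an expected 28/(28-k) steps.
Sum over k = 0,...,14: E = 28/28 + 28/27 + 28/26 + ... + 28/15 + 28/14 = 20.91704.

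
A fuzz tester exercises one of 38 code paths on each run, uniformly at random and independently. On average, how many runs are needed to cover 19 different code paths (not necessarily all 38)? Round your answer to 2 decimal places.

25.85

Going from k to k+1 distinct takes a geometric number of runs with mean 38/(38-k).
Sum over k = 0,...,18: E = 38/38 + 38/37 + 38/36 + ... + 38/21 + 38/20 = 25.846.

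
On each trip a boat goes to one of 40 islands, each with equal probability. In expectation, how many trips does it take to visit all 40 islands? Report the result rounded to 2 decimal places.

171.14

After k distinct islands have appeared, the next trip gives a new one with probability (40-k)/40, so the expected wait for the (k+1)-th is 40/(40-k).
E[T] = 40/40 + 40/39 + 40/38 + ... + 40/2 + 40/1 = 40·H_{40}.
H_{40} = 4.279, so E[T] = 171.142.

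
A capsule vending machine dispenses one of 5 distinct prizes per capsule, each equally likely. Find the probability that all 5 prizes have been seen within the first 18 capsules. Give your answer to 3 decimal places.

0.911

By inclusion–exclusion over which prizes are missing,
P(all seen) = Σ_{j=0}^{5} (-1)^j C(5,j)((5-j)/5)^18
= 1.0000 - 0.0901 + 0.0010 - 0.0000 + 0.0000 - 0.0000
= 0.9109.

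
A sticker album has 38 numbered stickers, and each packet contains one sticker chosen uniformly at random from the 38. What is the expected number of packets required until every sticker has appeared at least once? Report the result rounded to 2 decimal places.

Split into phases: going from k distinct to k+1 distinct takes on average 38/(38-k) packets.
E[T] = 38/38 + 38/37 + 38/36 + ... + 38/2 + 38/1 = 38·H_{38}.
H_{38} = 4.228, so E[T] = 160.660.

160.66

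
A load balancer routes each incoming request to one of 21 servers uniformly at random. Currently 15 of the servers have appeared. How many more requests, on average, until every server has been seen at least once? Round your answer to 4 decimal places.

51.4500

With k distinct servers already seen, the next new one takes an expected 21/(21-k) requests.
Sum over k = 15,...,20: E = 21/6 + 21/5 + 21/4 + 21/3 + 21/2 + 21/1 = 51.45000.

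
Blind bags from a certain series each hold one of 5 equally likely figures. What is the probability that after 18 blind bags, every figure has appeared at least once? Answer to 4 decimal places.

0.9109

By inclusion–exclusion over which figures are missing,
P(all seen) = Σ_{j=0}^{5} (-1)^j C(5,j)((5-j)/5)^18
= 1.00000 - 0.09007 + 0.00102 - 0.00000 + 0.00000 - 0.00000
= 0.91094.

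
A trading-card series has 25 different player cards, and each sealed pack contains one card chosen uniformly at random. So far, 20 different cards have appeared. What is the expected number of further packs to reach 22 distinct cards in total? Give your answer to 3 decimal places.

From k distinct to k+1 distinct takes on average 25/(25-k) packs.
Sum over k = 20,...,21: E = 25/5 + 25/4 = 11.2500.

11.250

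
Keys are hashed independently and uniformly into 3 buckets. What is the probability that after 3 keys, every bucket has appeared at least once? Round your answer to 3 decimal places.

0.222

Let A_i be the event that bucket i is missing after 3 keys. By inclusion–exclusion on the A_i,
P(all seen) = Σ_{j=0}^{3} (-1)^j C(3,j)((3-j)/3)^3
= 1.0000 - 0.8889 + 0.1111 - 0.0000
= 0.2222.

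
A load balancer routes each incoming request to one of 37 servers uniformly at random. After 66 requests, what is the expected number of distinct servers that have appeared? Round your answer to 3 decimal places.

For each server, P(seen in 66 requests) = 1 - (36/37)^66 = 0.8361.
By linearity of expectation, E[distinct seen] = 37·(1 - (36/37)^66) = 30.9347.

30.935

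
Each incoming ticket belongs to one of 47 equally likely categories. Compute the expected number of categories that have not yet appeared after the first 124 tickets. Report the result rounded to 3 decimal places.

For each category, P(unseen after 124) = (46/47)^124 = 0.0695.
By linearity of expectation, E[unseen] = 47·(46/47)^124 = 3.2654.

3.265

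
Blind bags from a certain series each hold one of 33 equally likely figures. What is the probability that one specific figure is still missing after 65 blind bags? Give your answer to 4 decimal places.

On each blind bag the fixed figure fails to appear with probability 32/33.
P(still missing after 65) = (32/33)^65 = 0.13531.

0.1353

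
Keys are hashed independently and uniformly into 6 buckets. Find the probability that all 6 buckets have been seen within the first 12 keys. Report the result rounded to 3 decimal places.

0.438

Let A_i be the event that bucket i is missing after 12 keys. By inclusion–exclusion on the A_i,
P(all seen) = Σ_{j=0}^{6} (-1)^j C(6,j)((6-j)/6)^12
= 1.0000 - 0.6729 + 0.1156 - 0.0049 + 0.0000 - 0.0000 + 0.0000
= 0.4378.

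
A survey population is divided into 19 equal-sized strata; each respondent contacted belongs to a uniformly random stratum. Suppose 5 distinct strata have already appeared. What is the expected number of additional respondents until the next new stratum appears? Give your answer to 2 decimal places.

The number of respondents until the next new stratum is geometric with success probability 14/19, so its mean is 19/14.
E = 19/14 = 1.357.

1.36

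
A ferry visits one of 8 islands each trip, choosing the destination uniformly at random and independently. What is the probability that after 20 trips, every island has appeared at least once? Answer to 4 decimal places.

0.5306

Let A_i be the event that island i is missing after 20 trips. By inclusion–exclusion on the A_i,
P(all seen) = Σ_{j=0}^{8} (-1)^j C(8,j)((8-j)/8)^20
= 1.00000 - 0.55367 + 0.08879 - 0.00463 + 0.00007 - 0.00000 + 0.00000 - 0.00000 + 0.00000
= 0.53056.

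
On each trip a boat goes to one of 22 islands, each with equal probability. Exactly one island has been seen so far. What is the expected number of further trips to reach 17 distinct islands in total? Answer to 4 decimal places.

From k distinct to k+1 distinct takes on average 22/(22-k) trips.
Sum over k = 1,...,16: E = 22/21 + 22/20 + 22/19 + ... + 22/7 + 22/6 = 29.96456.

29.9646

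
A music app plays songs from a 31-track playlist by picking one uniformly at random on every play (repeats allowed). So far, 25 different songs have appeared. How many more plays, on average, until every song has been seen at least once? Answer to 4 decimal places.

75.9500

With k distinct songs already seen, the next new one takes an expected 31/(31-k) plays.
Sum over k = 25,...,30: E = 31/6 + 31/5 + 31/4 + 31/3 + 31/2 + 31/1 = 75.95000.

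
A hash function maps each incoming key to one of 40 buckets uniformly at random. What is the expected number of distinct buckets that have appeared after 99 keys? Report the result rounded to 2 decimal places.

36.74

For each bucket, P(seen in 99 keys) = 1 - (39/40)^99 = 0.918.
By linearity of expectation, E[distinct seen] = 40·(1 - (39/40)^99) = 36.738.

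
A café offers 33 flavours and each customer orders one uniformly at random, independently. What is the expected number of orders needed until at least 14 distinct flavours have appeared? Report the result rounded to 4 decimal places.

17.8549

Going from k to k+1 distinct takes a geometric number of orders with mean 33/(33-k).
Sum over k = 0,...,13: E = 33/33 + 33/32 + 33/31 + ... + 33/21 + 33/20 = 17.85493.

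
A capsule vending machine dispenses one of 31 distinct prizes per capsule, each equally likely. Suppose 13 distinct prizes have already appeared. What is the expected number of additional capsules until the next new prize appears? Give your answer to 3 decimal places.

1.722

Each capsule yields a new prize with probability (31-13)/31 = 18/31, so the wait is geometric with mean 31/18.
E = 31/18 = 1.7222.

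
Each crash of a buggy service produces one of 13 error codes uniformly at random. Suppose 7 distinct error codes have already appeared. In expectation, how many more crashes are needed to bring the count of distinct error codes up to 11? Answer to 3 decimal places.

12.350

From k distinct to k+1 distinct takes on average 13/(13-k) crashes.
Sum over k = 7,...,10: E = 13/6 + 13/5 + 13/4 + 13/3 = 12.3500.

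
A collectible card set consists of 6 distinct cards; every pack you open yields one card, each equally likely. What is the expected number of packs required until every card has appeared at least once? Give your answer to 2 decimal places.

14.70

Split into phases: going from k distinct to k+1 distinct takes on average 6/(6-k) packs.
E[T] = 6/6 + 6/5 + 6/4 + 6/3 + 6/2 + 6/1 = 6·H_{6}.
H_{6} = 2.450, so E[T] = 14.700.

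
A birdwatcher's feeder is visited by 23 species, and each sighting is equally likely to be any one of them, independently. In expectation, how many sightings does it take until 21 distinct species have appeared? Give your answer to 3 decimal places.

51.389

With k distinct species already seen, the next new one arrives after an expected 23/(23-k) sightings.
Sum over k = 0,...,20: E = 23/23 + 23/22 + 23/21 + ... + 23/4 + 23/3 = 51.3887.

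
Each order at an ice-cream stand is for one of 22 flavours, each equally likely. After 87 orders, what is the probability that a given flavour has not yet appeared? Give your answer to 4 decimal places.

0.0175

On each order the fixed flavour fails to appear with probability 21/22.
P(still missing after 87) = (21/22)^87 = 0.01747.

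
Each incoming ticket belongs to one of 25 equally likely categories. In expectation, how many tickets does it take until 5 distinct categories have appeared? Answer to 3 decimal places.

5.455

With k distinct categories already seen, the next new one arrives after an expected 25/(25-k) tickets.
Sum over k = 0,...,4: E = 25/25 + 25/24 + 25/23 + 25/22 + 25/21 = 5.4555.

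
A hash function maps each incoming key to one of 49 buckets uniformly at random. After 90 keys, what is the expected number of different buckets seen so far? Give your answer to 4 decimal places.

41.3394

For each bucket, P(seen in 90 keys) = 1 - (48/49)^90 = 0.84366.
By linearity of expectation, E[distinct seen] = 49·(1 - (48/49)^90) = 41.33944.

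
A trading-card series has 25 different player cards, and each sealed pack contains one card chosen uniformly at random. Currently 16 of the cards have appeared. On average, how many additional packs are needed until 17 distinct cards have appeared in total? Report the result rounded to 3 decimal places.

2.778

With k distinct cards already seen, the next new one takes an expected 25/(25-k) packs.
Only the k = 16 term is needed: E = 25/9 = 2.7778.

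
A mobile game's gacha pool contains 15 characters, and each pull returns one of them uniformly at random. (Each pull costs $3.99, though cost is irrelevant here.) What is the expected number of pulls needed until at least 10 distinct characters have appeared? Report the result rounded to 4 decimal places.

15.5234

With k distinct characters already seen, the next new one arrives after an expected 15/(15-k) pulls.
Sum over k = 0,...,9: E = 15/15 + 15/14 + 15/13 + ... + 15/7 + 15/6 = 15.52343.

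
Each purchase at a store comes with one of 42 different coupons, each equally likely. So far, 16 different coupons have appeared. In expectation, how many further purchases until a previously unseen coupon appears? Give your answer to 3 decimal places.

1.615

Each purchase yields a new coupon with probability (42-16)/42 = 26/42, so the wait is geometric with mean 42/26.
E = 42/26 = 1.6154.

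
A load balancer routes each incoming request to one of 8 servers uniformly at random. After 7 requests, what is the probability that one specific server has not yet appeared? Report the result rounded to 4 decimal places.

Each request misses the fixed server with probability (8-1)/8 = 7/8, independently.
P(still missing after 7) = (7/8)^7 = 0.39270.

0.3927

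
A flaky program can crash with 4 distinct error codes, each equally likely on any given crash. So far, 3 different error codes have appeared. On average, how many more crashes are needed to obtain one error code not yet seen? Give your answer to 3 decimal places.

4.000

Each crash yields a new error code with probability (4-3)/4 = 1/4, so the wait is geometric with mean 4/1.
E = 4/1 = 4.0000.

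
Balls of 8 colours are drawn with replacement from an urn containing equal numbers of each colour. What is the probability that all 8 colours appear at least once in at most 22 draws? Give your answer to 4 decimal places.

0.6243

Let A_i be the event that colour i is missing after 22 draws. By inclusion–exclusion on the A_i,
P(all seen) = Σ_{j=0}^{8} (-1)^j C(8,j)((8-j)/8)^22
= 1.00000 - 0.42390 + 0.04995 - 0.00181 + 0.00002 - 0.00000 + 0.00000 - 0.00000 + 0.00000
= 0.62425.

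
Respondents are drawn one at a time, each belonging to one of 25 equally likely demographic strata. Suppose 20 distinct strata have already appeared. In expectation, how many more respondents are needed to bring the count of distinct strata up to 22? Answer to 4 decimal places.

From k distinct to k+1 distinct takes on average 25/(25-k) respondents.
Sum over k = 20,...,21: E = 25/5 + 25/4 = 11.25000.

11.2500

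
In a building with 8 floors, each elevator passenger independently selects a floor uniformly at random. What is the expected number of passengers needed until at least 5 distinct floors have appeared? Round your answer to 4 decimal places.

Going from k to k+1 distinct takes a geometric number of passengers with mean 8/(8-k).
Sum over k = 0,...,4: E = 8/8 + 8/7 + 8/6 + 8/5 + 8/4 = 7.07619.

7.0762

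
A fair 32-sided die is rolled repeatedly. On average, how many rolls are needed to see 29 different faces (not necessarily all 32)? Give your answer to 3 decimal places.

Going from k to k+1 distinct takes a geometric number of rolls with mean 32/(32-k).
Sum over k = 0,...,28: E = 32/32 + 32/31 + 32/30 + ... + 32/5 + 32/4 = 71.2052.

71.205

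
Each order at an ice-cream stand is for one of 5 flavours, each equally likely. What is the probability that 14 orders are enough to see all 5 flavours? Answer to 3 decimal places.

Let A_i be the event that flavour i is missing after 14 orders. By inclusion–exclusion on the A_i,
P(all seen) = Σ_{j=0}^{5} (-1)^j C(5,j)((5-j)/5)^14
= 1.0000 - 0.2199 + 0.0078 - 0.0000 + 0.0000 - 0.0000
= 0.7879.

0.788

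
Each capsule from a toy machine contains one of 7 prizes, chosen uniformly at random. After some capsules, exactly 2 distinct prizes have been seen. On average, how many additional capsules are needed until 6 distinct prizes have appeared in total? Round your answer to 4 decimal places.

8.9833

The wait to go from k to k+1 distinct prizes is geometric with mean 7/(7-k).
Sum over k = 2,...,5: E = 7/5 + 7/4 + 7/3 + 7/2 = 8.98333.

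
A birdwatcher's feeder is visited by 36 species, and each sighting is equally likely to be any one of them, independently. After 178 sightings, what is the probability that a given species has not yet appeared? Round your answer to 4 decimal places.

Each sighting misses the fixed species with probability (36-1)/36 = 35/36, independently.
P(still missing after 178) = (35/36)^178 = 0.00664.

0.0066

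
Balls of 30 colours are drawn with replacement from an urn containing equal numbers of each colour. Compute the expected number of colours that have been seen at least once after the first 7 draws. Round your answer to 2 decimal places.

6.34

For each colour, P(seen in 7 draws) = 1 - (29/30)^7 = 0.211.
By linearity of expectation, E[distinct seen] = 30·(1 - (29/30)^7) = 6.338.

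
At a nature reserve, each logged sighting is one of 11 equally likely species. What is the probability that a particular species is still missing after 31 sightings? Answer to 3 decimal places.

0.052

Each sighting misses the fixed species with probability (11-1)/11 = 10/11, independently.
P(still missing after 31) = (10/11)^31 = 0.0521.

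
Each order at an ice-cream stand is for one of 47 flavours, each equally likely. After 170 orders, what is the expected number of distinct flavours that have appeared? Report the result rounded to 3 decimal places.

45.786

For each flavour, P(seen in 170 orders) = 1 - (46/47)^170 = 0.9742.
By linearity of expectation, E[distinct seen] = 47·(1 - (46/47)^170) = 45.7858.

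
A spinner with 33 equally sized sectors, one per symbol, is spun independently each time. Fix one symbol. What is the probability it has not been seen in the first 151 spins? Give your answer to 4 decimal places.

On each spin the fixed symbol fails to appear with probability 32/33.
P(still missing after 151) = (32/33)^151 = 0.00959.

0.0096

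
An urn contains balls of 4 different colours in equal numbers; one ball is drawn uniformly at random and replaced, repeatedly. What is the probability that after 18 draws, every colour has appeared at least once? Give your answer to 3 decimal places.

0.977

Let A_i be the event that colour i is missing after 18 draws. By inclusion–exclusion on the A_i,
P(all seen) = Σ_{j=0}^{4} (-1)^j C(4,j)((4-j)/4)^18
= 1.0000 - 0.0226 + 0.0000 - 0.0000 + 0.0000
= 0.9775.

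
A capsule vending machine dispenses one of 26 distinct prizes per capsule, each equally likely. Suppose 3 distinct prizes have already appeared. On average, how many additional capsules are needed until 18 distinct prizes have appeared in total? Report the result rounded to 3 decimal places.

With k distinct prizes already seen, the next new one takes an expected 26/(26-k) capsules.
Sum over k = 3,...,17: E = 26/23 + 26/22 + 26/21 + ... + 26/10 + 26/9 = 26.4273.

26.427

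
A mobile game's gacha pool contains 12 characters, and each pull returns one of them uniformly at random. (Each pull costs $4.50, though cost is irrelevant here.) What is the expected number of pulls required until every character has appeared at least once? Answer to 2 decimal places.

After k distinct characters have appeared, the next pull gives a new one with probability (12-k)/12, so the expected wait for the (k+1)-th is 12/(12-k).
E[T] = 12/12 + 12/11 + 12/10 + ... + 12/2 + 12/1 = 12·H_{12}.
H_{12} = 3.103, so E[T] = 37.239.

37.24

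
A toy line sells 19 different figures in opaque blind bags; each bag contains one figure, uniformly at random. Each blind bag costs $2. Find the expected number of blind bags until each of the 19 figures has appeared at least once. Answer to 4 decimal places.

After k distinct figures have appeared, the next blind bag gives a new one with probability (19-k)/19, so the expected wait for the (k+1)-th is 19/(19-k).
E[T] = 19/19 + 19/18 + 19/17 + ... + 19/2 + 19/1 = 19·H_{19}.
H_{19} = 3.54774, so E[T] = 67.40705.

67.4071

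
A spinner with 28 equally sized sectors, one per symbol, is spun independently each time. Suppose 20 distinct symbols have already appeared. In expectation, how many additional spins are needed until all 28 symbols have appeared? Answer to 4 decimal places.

From k distinct to k+1 distinct takes on average 28/(28-k) spins.
Sum over k = 20,...,27: E = 28/8 + 28/7 + 28/6 + ... + 28/2 + 28/1 = 76.10000.

76.1000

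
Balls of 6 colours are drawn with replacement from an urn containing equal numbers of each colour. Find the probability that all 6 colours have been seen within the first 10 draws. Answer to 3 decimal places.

0.272

Let A_i be the event that colour i is missing after 10 draws. By inclusion–exclusion on the A_i,
P(all seen) = Σ_{j=0}^{6} (-1)^j C(6,j)((6-j)/6)^10
= 1.0000 - 0.9690 + 0.2601 - 0.0195 + 0.0003 - 0.0000 + 0.0000
= 0.2718.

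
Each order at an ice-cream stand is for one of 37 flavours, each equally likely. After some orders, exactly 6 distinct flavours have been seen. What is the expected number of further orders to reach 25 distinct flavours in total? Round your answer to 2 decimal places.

From k distinct to k+1 distinct takes on average 37/(37-k) orders.
Sum over k = 6,...,24: E = 37/31 + 37/30 + 37/29 + ... + 37/14 + 37/13 = 34.189.

34.19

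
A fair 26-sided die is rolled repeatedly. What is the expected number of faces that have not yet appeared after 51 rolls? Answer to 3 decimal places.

For each face, P(unseen after 51) = (25/26)^51 = 0.1353.
By linearity of expectation, E[unseen] = 26·(25/26)^51 = 3.5178.

3.518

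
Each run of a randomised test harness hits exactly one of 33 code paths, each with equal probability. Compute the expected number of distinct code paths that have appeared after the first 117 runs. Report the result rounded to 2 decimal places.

32.10

For each code path, P(seen in 117 runs) = 1 - (32/33)^117 = 0.973.
By linearity of expectation, E[distinct seen] = 33·(1 - (32/33)^117) = 32.099.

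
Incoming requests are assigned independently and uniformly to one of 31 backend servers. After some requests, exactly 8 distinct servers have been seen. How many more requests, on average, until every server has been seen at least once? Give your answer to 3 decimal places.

With k distinct servers already seen, the next new one takes an expected 31/(31-k) requests.
Sum over k = 8,...,30: E = 31/23 + 31/22 + 31/21 + ... + 31/2 + 31/1 = 115.7630.

115.763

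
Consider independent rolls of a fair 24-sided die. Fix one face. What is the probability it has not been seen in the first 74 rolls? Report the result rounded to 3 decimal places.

0.043

Each roll misses the fixed face with probability (24-1)/24 = 23/24, independently.
P(still missing after 74) = (23/24)^74 = 0.0429.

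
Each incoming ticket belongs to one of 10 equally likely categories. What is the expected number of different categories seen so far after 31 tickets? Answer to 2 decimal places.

9.62

For each category, P(seen in 31 tickets) = 1 - (9/10)^31 = 0.962.
By linearity of expectation, E[distinct seen] = 10·(1 - (9/10)^31) = 9.618.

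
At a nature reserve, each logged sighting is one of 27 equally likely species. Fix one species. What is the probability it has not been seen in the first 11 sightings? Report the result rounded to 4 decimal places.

0.6602

On each sighting the fixed species fails to appear with probability 26/27.
P(still missing after 11) = (26/27)^11 = 0.66025.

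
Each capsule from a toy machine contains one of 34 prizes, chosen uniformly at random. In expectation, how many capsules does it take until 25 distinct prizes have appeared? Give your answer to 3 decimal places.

43.834

With k distinct prizes already seen, the next new one arrives after an expected 34/(34-k) capsules.
Sum over k = 0,...,24: E = 34/34 + 34/33 + 34/32 + ... + 34/11 + 34/10 = 43.8342.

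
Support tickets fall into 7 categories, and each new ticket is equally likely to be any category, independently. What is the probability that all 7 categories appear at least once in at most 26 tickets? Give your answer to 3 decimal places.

0.876

By inclusion–exclusion over which categories are missing,
P(all seen) = Σ_{j=0}^{7} (-1)^j C(7,j)((7-j)/7)^26
= 1.0000 - 0.1272 + 0.0033 - 0.0000 + 0.0000 - 0.0000 + 0.0000 - 0.0000
= 0.8761.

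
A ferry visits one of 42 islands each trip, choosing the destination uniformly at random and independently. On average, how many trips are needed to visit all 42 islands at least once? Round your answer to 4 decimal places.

181.7232

The wait to go from k to k+1 distinct islands is geometric with mean 42/(42-k).
E[T] = 42/42 + 42/41 + 42/40 + ... + 42/2 + 42/1 = 42·H_{42}.
H_{42} = 4.32674, so E[T] = 181.72320.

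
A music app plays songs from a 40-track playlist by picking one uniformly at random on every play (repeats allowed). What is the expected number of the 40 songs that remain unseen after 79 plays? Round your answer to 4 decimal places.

For each song, P(unseen after 79) = (39/40)^79 = 0.13532.
By linearity of expectation, E[unseen] = 40·(39/40)^79 = 5.41283.

5.4128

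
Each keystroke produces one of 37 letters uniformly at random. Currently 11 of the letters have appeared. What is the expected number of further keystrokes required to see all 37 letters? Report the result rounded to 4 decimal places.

142.6135

With k distinct letters already seen, the next new one takes an expected 37/(37-k) keystrokes.
Sum over k = 11,...,36: E = 37/26 + 37/25 + 37/24 + ... + 37/2 + 37/1 = 142.61353.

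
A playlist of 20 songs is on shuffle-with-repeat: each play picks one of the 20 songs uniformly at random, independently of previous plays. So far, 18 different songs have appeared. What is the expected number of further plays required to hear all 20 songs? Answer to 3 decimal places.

30.000

With k distinct songs already seen, the next new one takes an expected 20/(20-k) plays.
Sum over k = 18,...,19: E = 20/2 + 20/1 = 30.0000.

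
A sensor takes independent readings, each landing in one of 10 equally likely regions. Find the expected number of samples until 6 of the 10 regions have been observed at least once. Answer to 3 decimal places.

With k distinct regions already seen, the next new one arrives after an expected 10/(10-k) samples.
Sum over k = 0,...,5: E = 10/10 + 10/9 + 10/8 + 10/7 + 10/6 + 10/5 = 8.4563.

8.456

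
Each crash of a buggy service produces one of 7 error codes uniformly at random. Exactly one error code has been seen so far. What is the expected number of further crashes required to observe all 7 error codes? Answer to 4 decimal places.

17.1500

With k distinct error codes already seen, the next new one takes an expected 7/(7-k) crashes.
Sum over k = 1,...,6: E = 7/6 + 7/5 + 7/4 + 7/3 + 7/2 + 7/1 = 17.15000.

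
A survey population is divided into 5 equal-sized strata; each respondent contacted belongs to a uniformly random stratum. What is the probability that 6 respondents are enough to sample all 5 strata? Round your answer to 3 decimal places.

Let A_i be the event that stratum i is missing after 6 respondents. By inclusion–exclusion on the A_i,
P(all seen) = Σ_{j=0}^{5} (-1)^j C(5,j)((5-j)/5)^6
= 1.0000 - 1.3107 + 0.4666 - 0.0410 + 0.0003 - 0.0000
= 0.1152.

0.115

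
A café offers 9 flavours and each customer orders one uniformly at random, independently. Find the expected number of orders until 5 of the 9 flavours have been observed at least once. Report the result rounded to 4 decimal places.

Going from k to k+1 distinct takes a geometric number of orders with mean 9/(9-k).
Sum over k = 0,...,4: E = 9/9 + 9/8 + 9/7 + 9/6 + 9/5 = 6.71071.

6.7107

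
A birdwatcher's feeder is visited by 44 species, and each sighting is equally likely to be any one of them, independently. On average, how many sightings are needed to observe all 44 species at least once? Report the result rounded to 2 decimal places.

Split into phases: going from k distinct to k+1 distinct takes on average 44/(44-k) sightings.
E[T] = 44/44 + 44/43 + 44/42 + ... + 44/2 + 44/1 = 44·H_{44}.
H_{44} = 4.373, so E[T] = 192.400.

192.40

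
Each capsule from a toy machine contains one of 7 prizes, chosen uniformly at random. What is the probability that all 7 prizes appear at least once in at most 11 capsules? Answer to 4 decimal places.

Let A_i be the event that prize i is missing after 11 capsules. By inclusion–exclusion on the A_i,
P(all seen) = Σ_{j=0}^{7} (-1)^j C(7,j)((7-j)/7)^11
= 1.00000 - 1.28435 + 0.51857 - 0.07424 + 0.00314 - 0.00002 + 0.00000 - 0.00000
= 0.16310.

0.1631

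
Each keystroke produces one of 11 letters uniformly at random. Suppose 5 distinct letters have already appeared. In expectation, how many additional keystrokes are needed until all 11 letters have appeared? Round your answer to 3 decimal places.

From k distinct to k+1 distinct takes on average 11/(11-k) keystrokes.
Sum over k = 5,...,10: E = 11/6 + 11/5 + 11/4 + 11/3 + 11/2 + 11/1 = 26.9500.

26.950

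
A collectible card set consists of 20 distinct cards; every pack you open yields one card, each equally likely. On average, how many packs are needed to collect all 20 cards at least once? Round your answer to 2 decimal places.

71.95

Split into phases: going from k distinct to k+1 distinct takes on average 20/(20-k) packs.
E[T] = 20/20 + 20/19 + 20/18 + ... + 20/2 + 20/1 = 20·H_{20}.
H_{20} = 3.598, so E[T] = 71.955.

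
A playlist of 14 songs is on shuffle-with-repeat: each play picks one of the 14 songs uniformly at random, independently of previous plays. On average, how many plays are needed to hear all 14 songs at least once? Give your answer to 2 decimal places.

After k distinct songs have appeared, the next play gives a new one with probability (14-k)/14, so the expected wait for the (k+1)-th is 14/(14-k).
E[T] = 14/14 + 14/13 + 14/12 + ... + 14/2 + 14/1 = 14·H_{14}.
H_{14} = 3.252, so E[T] = 45.522.

45.52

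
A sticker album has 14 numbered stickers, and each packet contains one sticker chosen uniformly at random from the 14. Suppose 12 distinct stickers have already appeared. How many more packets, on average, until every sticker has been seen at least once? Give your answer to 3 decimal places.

The wait to go from k to k+1 distinct stickers is geometric with mean 14/(14-k).
Sum over k = 12,...,13: E = 14/2 + 14/1 = 21.0000.

21.000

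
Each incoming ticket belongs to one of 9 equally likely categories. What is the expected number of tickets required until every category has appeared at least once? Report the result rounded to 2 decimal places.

Split into phases: going from k distinct to k+1 distinct takes on average 9/(9-k) tickets.
E[T] = 9/9 + 9/8 + 9/7 + ... + 9/2 + 9/1 = 9·H_{9}.
H_{9} = 2.829, so E[T] = 25.461.

25.46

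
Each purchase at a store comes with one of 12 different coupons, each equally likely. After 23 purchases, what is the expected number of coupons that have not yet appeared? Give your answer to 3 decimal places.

1.622

For each coupon, P(unseen after 23) = (11/12)^23 = 0.1352.
By linearity of expectation, E[unseen] = 12·(11/12)^23 = 1.6220.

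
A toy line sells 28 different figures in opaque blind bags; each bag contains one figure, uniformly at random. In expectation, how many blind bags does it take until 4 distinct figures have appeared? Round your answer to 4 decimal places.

4.2340

With k distinct figures already seen, the next new one arrives after an expected 28/(28-k) blind bags.
Sum over k = 0,...,3: E = 28/28 + 28/27 + 28/26 + 28/25 = 4.23396.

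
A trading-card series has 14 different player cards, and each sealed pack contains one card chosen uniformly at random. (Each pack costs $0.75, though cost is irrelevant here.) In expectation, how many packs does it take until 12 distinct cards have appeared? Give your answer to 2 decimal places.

Going from k to k+1 distinct takes a geometric number of packs with mean 14/(14-k).
Sum over k = 0,...,11: E = 14/14 + 14/13 + 14/12 + ... + 14/4 + 14/3 = 24.522.

24.52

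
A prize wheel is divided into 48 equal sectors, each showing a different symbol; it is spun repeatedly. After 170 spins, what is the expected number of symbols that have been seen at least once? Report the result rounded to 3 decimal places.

For each symbol, P(seen in 170 spins) = 1 - (47/48)^170 = 0.9721.
By linearity of expectation, E[distinct seen] = 48·(1 - (47/48)^170) = 46.6607.

46.661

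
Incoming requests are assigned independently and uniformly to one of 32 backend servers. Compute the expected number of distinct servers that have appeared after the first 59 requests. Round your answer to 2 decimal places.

27.08

For each server, P(seen in 59 requests) = 1 - (31/32)^59 = 0.846.
By linearity of expectation, E[distinct seen] = 32·(1 - (31/32)^59) = 27.084.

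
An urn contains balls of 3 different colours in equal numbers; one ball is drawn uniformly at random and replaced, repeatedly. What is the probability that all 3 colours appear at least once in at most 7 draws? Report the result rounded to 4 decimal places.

0.8258

By inclusion–exclusion over which colours are missing,
P(all seen) = Σ_{j=0}^{3} (-1)^j C(3,j)((3-j)/3)^7
= 1.00000 - 0.17558 + 0.00137 - 0.00000
= 0.82579.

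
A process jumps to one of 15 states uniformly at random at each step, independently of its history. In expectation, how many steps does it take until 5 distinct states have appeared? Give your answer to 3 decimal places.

With k distinct states already seen, the next new one arrives after an expected 15/(15-k) steps.
Sum over k = 0,...,4: E = 15/15 + 15/14 + 15/13 + 15/12 + 15/11 = 5.8389.

5.839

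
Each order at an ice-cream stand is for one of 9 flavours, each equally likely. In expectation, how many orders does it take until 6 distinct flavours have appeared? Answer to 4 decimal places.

With k distinct flavours already seen, the next new one arrives after an expected 9/(9-k) orders.
Sum over k = 0,...,5: E = 9/9 + 9/8 + 9/7 + 9/6 + 9/5 + 9/4 = 8.96071.

8.9607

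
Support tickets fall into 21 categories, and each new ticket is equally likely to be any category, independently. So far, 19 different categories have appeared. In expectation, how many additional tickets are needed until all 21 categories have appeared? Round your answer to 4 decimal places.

31.5000

With k distinct categories already seen, the next new one takes an expected 21/(21-k) tickets.
Sum over k = 19,...,20: E = 21/2 + 21/1 = 31.50000.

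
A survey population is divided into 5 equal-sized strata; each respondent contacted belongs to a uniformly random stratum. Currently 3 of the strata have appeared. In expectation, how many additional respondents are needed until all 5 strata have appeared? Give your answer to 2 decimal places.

The wait to go from k to k+1 distinct strata is geometric with mean 5/(5-k).
Sum over k = 3,...,4: E = 5/2 + 5/1 = 7.500.

7.50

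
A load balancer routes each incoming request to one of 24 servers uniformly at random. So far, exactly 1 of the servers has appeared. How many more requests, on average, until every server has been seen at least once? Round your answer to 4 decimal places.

With k distinct servers already seen, the next new one takes an expected 24/(24-k) requests.
Sum over k = 1,...,23: E = 24/23 + 24/22 + 24/21 + ... + 24/2 + 24/1 = 89.62300.

89.6230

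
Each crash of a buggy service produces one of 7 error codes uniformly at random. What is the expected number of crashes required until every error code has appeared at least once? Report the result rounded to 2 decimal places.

18.15

Split into phases: going from k distinct to k+1 distinct takes on average 7/(7-k) crashes.
E[T] = 7/7 + 7/6 + 7/5 + ... + 7/2 + 7/1 = 7·H_{7}.
H_{7} = 2.593, so E[T] = 18.150.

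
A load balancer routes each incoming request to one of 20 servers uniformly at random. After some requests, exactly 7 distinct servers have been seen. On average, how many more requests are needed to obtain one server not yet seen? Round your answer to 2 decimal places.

1.54

Each request yields a new server with probability (20-7)/20 = 13/20, so the wait is geometric with mean 20/13.
E = 20/13 = 1.538.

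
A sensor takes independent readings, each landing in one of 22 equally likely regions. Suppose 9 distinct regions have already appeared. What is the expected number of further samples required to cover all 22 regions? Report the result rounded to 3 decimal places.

69.963

From k distinct to k+1 distinct takes on average 22/(22-k) samples.
Sum over k = 9,...,21: E = 22/13 + 22/12 + 22/11 + ... + 22/2 + 22/1 = 69.9629.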